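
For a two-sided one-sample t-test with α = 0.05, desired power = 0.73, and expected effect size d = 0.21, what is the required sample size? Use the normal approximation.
n = 151

Sample size formula (one-sample t-test, normal approximation):
n = ((z_{α/2} + z_β) / d)²

z_{α/2} = 1.960 (for α = 0.05, two-sided)
z_β = 0.613 (for power = 0.73)
d = 0.21

n = ((1.960 + 0.613) / 0.21)²
n = (12.252)²
n ≈ 150.11
Round up to the next whole number: n = 151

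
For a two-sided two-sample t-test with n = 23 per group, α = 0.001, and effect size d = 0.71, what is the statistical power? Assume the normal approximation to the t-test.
Power ≈ 0.19

Power calculation (two-sample t-test, normal approximation):
z_β = d · √(n/2) - z_{α/2}
z_β = 0.71 · √(23/2) - 3.291
z_β = 0.71 · 3.391 - 3.291
z_β = -0.883

Power = Φ(z_β) = Φ(-0.883) ≈ 0.189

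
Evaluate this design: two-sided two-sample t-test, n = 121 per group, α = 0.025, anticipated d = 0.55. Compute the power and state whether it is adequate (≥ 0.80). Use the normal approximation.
Power ≈ 0.98; the study is adequately powered (power ≥ 0.80)

Power calculation (two-sample t-test, normal approximation):
z_β = d · √(n/2) - z_{α/2}
z_β = 0.55 · √(121/2) - 2.241
z_β = 0.55 · 7.778 - 2.241
z_β = 2.037

Power = Φ(z_β) = Φ(2.037) ≈ 0.979

Effect size d = 0.55 is medium by Cohen's convention (0.2/0.5/0.8).

Threshold: power ≥ 0.80 is conventionally adequate.
Power ≈ 0.98 → the study is adequately powered (power ≥ 0.80).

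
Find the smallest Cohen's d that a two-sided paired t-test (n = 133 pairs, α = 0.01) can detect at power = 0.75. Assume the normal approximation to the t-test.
d ≈ 0.28

Minimum detectable effect (paired t-test, normal approximation):
d = (z_{α/2} + z_β) / √n
d = (2.576 + 0.674) / √133
d = 3.250 / 11.533
d ≈ 0.28

By Cohen's convention (0.2 small / 0.5 medium / 0.8 large): small effect.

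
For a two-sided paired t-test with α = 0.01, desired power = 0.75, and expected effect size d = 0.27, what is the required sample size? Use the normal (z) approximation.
n = 145 pairs

Sample size formula (paired t-test, normal approximation):
n = ((z_{α/2} + z_β) / d)²

z_{α/2} = 2.576 (for α = 0.01, two-sided)
z_β = 0.674 (for power = 0.75)
d = 0.27

n = ((2.576 + 0.674) / 0.27)²
n = (12.037)²
n ≈ 144.89
Round up to the next whole number: n = 145 pairs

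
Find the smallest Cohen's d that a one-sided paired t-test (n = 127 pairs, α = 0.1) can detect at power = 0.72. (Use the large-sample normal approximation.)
d ≈ 0.17

Minimum detectable effect (paired t-test, normal approximation):
d = (z_α + z_β) / √n
d = (1.282 + 0.583) / √127
d = 1.864 / 11.269
d ≈ 0.17

By Cohen's convention (0.2 small / 0.5 medium / 0.8 large): very small effect.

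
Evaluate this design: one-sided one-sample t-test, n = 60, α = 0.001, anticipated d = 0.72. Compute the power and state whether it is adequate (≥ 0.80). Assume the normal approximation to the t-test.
Power ≈ 0.99; the study is adequately powered (power ≥ 0.80)

Power calculation (one-sample t-test, normal approximation):
z_β = d · √n - z_α
z_β = 0.72 · √60 - 3.090
z_β = 0.72 · 7.746 - 3.090
z_β = 2.487

Power = Φ(z_β) = Φ(2.487) ≈ 0.994

Effect size d = 0.72 is medium by Cohen's convention (0.2/0.5/0.8).

Threshold: power ≥ 0.80 is conventionally adequate.
Power ≈ 0.99 → the study is adequately powered (power ≥ 0.80).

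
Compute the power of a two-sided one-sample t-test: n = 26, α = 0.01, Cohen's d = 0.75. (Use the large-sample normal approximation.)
Power ≈ 0.89

Power calculation (one-sample t-test, normal approximation):
z_β = d · √n - z_{α/2}
z_β = 0.75 · √26 - 2.576
z_β = 0.75 · 5.099 - 2.576
z_β = 1.248

Power = Φ(z_β) = Φ(1.248) ≈ 0.894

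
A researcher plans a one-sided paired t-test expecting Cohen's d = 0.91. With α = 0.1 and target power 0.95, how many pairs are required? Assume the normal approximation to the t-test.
n = 11 pairs

Sample size formula (paired t-test, normal approximation):
n = ((z_α + z_β) / d)²

z_α = 1.282 (for α = 0.1, one-sided)
z_β = 1.645 (for power = 0.95)
d = 0.91

n = ((1.282 + 1.645) / 0.91)²
n = (3.216)²
n ≈ 10.34
Round up to the next whole number: n = 11 pairs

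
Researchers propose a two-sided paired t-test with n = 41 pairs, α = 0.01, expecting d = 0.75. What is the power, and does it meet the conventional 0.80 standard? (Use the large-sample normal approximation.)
Power ≈ 0.99; the study is adequately powered (power ≥ 0.80)

Power calculation (paired t-test, normal approximation):
z_β = d · √n - z_{α/2}
z_β = 0.75 · √41 - 2.576
z_β = 0.75 · 6.403 - 2.576
z_β = 2.227

Power = Φ(z_β) = Φ(2.227) ≈ 0.987

Effect size d = 0.75 is medium by Cohen's convention (0.2/0.5/0.8).

Threshold: power ≥ 0.80 is conventionally adequate.
Power ≈ 0.99 → the study is adequately powered (power ≥ 0.80).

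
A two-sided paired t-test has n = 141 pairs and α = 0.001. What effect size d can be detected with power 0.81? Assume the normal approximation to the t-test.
d ≈ 0.35

Minimum detectable effect (paired t-test, normal approximation):
d = (z_{α/2} + z_β) / √n
d = (3.291 + 0.878) / √141
d = 4.168 / 11.874
d ≈ 0.35

By Cohen's convention (0.2 small / 0.5 medium / 0.8 large): small effect.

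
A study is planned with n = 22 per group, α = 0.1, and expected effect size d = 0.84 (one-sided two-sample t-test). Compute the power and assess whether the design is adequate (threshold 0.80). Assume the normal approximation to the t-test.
Power ≈ 0.93; the study is adequately powered (power ≥ 0.80)

Power calculation (two-sample t-test, normal approximation):
z_β = d · √(n/2) - z_α
z_β = 0.84 · √(22/2) - 1.282
z_β = 0.84 · 3.317 - 1.282
z_β = 1.504

Power = Φ(z_β) = Φ(1.504) ≈ 0.934

Effect size d = 0.84 is large by Cohen's convention (0.2/0.5/0.8).

Threshold: power ≥ 0.80 is conventionally adequate.
Power ≈ 0.93 → the study is adequately powered (power ≥ 0.80).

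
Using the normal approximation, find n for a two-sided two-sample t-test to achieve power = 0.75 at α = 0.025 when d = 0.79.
n = 28 per group

Sample size formula (two-sample t-test, normal approximation):
n = 2 · ((z_{α/2} + z_β) / d)²

z_{α/2} = 2.241 (for α = 0.025, two-sided)
z_β = 0.674 (for power = 0.75)
d = 0.79

n = 2 · ((2.241 + 0.674) / 0.79)²
n = 2 · (3.690)²
n ≈ 27.23
Round up to the next whole number: n = 28 per group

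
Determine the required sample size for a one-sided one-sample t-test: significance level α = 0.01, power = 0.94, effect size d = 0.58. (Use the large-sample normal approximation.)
n = 45

Sample size formula (one-sample t-test, normal approximation):
n = ((z_α + z_β) / d)²

z_α = 2.326 (for α = 0.01, one-sided)
z_β = 1.555 (for power = 0.94)
d = 0.58

n = ((2.326 + 1.555) / 0.58)²
n = (6.691)²
n ≈ 44.77
Round up to the next whole number: n = 45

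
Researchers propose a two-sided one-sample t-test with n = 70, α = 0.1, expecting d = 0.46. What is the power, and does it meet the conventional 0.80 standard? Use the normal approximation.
Power ≈ 0.99; the study is adequately powered (power ≥ 0.80)

Power calculation (one-sample t-test, normal approximation):
z_β = d · √n - z_{α/2}
z_β = 0.46 · √70 - 1.645
z_β = 0.46 · 8.367 - 1.645
z_β = 2.204

Power = Φ(z_β) = Φ(2.204) ≈ 0.986

Effect size d = 0.46 is small by Cohen's convention (0.2/0.5/0.8).

Threshold: power ≥ 0.80 is conventionally adequate.
Power ≈ 0.99 → the study is adequately powered (power ≥ 0.80).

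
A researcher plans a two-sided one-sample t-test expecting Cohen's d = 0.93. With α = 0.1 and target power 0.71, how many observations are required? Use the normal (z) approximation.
n = 6

Sample size formula (one-sample t-test, normal approximation):
n = ((z_{α/2} + z_β) / d)²

z_{α/2} = 1.645 (for α = 0.1, two-sided)
z_β = 0.553 (for power = 0.71)
d = 0.93

n = ((1.645 + 0.553) / 0.93)²
n = (2.363)²
n ≈ 5.58
Round up to the next whole number: n = 6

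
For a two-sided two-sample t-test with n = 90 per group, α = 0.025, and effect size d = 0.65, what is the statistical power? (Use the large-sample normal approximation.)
Power ≈ 0.98

Power calculation (two-sample t-test, normal approximation):
z_β = d · √(n/2) - z_{α/2}
z_β = 0.65 · √(90/2) - 2.241
z_β = 0.65 · 6.708 - 2.241
z_β = 2.119

Power = Φ(z_β) = Φ(2.119) ≈ 0.983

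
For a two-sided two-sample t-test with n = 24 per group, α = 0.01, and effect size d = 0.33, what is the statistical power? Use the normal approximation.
Power ≈ 0.08

Power calculation (two-sample t-test, normal approximation):
z_β = d · √(n/2) - z_{α/2}
z_β = 0.33 · √(24/2) - 2.576
z_β = 0.33 · 3.464 - 2.576
z_β = -1.433

Power = Φ(z_β) = Φ(-1.433) ≈ 0.076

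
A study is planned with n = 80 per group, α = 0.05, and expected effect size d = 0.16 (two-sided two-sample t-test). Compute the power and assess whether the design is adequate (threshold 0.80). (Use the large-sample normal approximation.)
Power ≈ 0.17; the study is underpowered (power < 0.80)

Power calculation (two-sample t-test, normal approximation):
z_β = d · √(n/2) - z_{α/2}
z_β = 0.16 · √(80/2) - 1.960
z_β = 0.16 · 6.325 - 1.960
z_β = -0.948

Power = Φ(z_β) = Φ(-0.948) ≈ 0.172

Effect size d = 0.16 is very small by Cohen's convention (0.2/0.5/0.8).

Threshold: power ≥ 0.80 is conventionally adequate.
Power ≈ 0.17 → the study is underpowered (power < 0.80).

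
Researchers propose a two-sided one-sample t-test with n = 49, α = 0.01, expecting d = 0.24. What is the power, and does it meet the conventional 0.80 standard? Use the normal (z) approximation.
Power ≈ 0.19; the study is underpowered (power < 0.80)

Power calculation (one-sample t-test, normal approximation):
z_β = d · √n - z_{α/2}
z_β = 0.24 · √49 - 2.576
z_β = 0.24 · 7.000 - 2.576
z_β = -0.896

Power = Φ(z_β) = Φ(-0.896) ≈ 0.185

Effect size d = 0.24 is small by Cohen's convention (0.2/0.5/0.8).

Threshold: power ≥ 0.80 is conventionally adequate.
Power ≈ 0.19 → the study is underpowered (power < 0.80).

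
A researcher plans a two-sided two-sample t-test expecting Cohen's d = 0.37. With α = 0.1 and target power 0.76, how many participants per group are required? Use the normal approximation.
n = 81 per group

Sample size formula (two-sample t-test, normal approximation):
n = 2 · ((z_{α/2} + z_β) / d)²

z_{α/2} = 1.645 (for α = 0.1, two-sided)
z_β = 0.706 (for power = 0.76)
d = 0.37

n = 2 · ((1.645 + 0.706) / 0.37)²
n = 2 · (6.354)²
n ≈ 80.75
Round up to the next whole number: n = 81 per group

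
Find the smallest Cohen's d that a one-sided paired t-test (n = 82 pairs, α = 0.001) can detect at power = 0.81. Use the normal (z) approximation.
d ≈ 0.44

Minimum detectable effect (paired t-test, normal approximation):
d = (z_α + z_β) / √n
d = (3.090 + 0.878) / √82
d = 3.968 / 9.055
d ≈ 0.44

By Cohen's convention (0.2 small / 0.5 medium / 0.8 large): small effect.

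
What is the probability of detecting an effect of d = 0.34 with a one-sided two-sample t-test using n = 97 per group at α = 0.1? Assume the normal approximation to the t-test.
Power ≈ 0.86

Power calculation (two-sample t-test, normal approximation):
z_β = d · √(n/2) - z_α
z_β = 0.34 · √(97/2) - 1.282
z_β = 0.34 · 6.964 - 1.282
z_β = 1.086

Power = Φ(z_β) = Φ(1.086) ≈ 0.861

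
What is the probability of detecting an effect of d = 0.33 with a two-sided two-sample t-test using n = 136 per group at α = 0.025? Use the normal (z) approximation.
Power ≈ 0.68

Power calculation (two-sample t-test, normal approximation):
z_β = d · √(n/2) - z_{α/2}
z_β = 0.33 · √(136/2) - 2.241
z_β = 0.33 · 8.246 - 2.241
z_β = 0.480

Power = Φ(z_β) = Φ(0.480) ≈ 0.684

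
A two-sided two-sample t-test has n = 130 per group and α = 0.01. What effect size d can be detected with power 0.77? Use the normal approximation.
d ≈ 0.41

Minimum detectable effect (two-sample t-test, normal approximation):
d = (z_{α/2} + z_β) / √(n/2)
d = (2.576 + 0.739) / √(130/2)
d = 3.315 / 8.062
d ≈ 0.41

By Cohen's convention (0.2 small / 0.5 medium / 0.8 large): small effect.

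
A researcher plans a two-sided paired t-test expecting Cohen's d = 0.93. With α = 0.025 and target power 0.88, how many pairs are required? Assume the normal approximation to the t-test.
n = 14 pairs

Sample size formula (paired t-test, normal approximation):
n = ((z_{α/2} + z_β) / d)²

z_{α/2} = 2.241 (for α = 0.025, two-sided)
z_β = 1.175 (for power = 0.88)
d = 0.93

n = ((2.241 + 1.175) / 0.93)²
n = (3.673)²
n ≈ 13.49
Round up to the next whole number: n = 14 pairs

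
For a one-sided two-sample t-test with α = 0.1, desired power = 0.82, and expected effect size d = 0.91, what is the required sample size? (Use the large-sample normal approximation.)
n = 12 per group

Sample size formula (two-sample t-test, normal approximation):
n = 2 · ((z_α + z_β) / d)²

z_α = 1.282 (for α = 0.1, one-sided)
z_β = 0.915 (for power = 0.82)
d = 0.91

n = 2 · ((1.282 + 0.915) / 0.91)²
n = 2 · (2.414)²
n ≈ 11.65
Round up to the next whole number: n = 12 per group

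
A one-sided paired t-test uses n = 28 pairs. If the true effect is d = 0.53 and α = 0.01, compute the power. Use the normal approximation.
Power ≈ 0.68

Power calculation (paired t-test, normal approximation):
z_β = d · √n - z_α
z_β = 0.53 · √28 - 2.326
z_β = 0.53 · 5.292 - 2.326
z_β = 0.478

Power = Φ(z_β) = Φ(0.478) ≈ 0.684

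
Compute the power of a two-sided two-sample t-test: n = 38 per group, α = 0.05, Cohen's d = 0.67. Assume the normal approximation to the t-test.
Power ≈ 0.83

Power calculation (two-sample t-test, normal approximation):
z_β = d · √(n/2) - z_{α/2}
z_β = 0.67 · √(38/2) - 1.960
z_β = 0.67 · 4.359 - 1.960
z_β = 0.960

Power = Φ(z_β) = Φ(0.960) ≈ 0.832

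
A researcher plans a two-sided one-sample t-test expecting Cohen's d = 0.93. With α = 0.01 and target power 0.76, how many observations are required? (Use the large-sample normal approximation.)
n = 13

Sample size formula (one-sample t-test, normal approximation):
n = ((z_{α/2} + z_β) / d)²

z_{α/2} = 2.576 (for α = 0.01, two-sided)
z_β = 0.706 (for power = 0.76)
d = 0.93

n = ((2.576 + 0.706) / 0.93)²
n = (3.529)²
n ≈ 12.45
Round up to the next whole number: n = 13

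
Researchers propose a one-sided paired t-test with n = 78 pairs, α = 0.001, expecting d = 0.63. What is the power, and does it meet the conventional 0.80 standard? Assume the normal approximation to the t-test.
Power ≈ 0.99; the study is adequately powered (power ≥ 0.80)

Power calculation (paired t-test, normal approximation):
z_β = d · √n - z_α
z_β = 0.63 · √78 - 3.090
z_β = 0.63 · 8.832 - 3.090
z_β = 2.474

Power = Φ(z_β) = Φ(2.474) ≈ 0.993

Effect size d = 0.63 is medium by Cohen's convention (0.2/0.5/0.8).

Threshold: power ≥ 0.80 is conventionally adequate.
Power ≈ 0.99 → the study is adequately powered (power ≥ 0.80).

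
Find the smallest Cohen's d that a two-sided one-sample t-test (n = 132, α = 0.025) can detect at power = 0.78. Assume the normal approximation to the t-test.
d ≈ 0.26

Minimum detectable effect (one-sample t-test, normal approximation):
d = (z_{α/2} + z_β) / √n
d = (2.241 + 0.772) / √132
d = 3.014 / 11.489
d ≈ 0.26

By Cohen's convention (0.2 small / 0.5 medium / 0.8 large): small effect.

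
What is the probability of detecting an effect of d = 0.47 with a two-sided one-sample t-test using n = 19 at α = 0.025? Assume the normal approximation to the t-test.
Power ≈ 0.42

Power calculation (one-sample t-test, normal approximation):
z_β = d · √n - z_{α/2}
z_β = 0.47 · √19 - 2.241
z_β = 0.47 · 4.359 - 2.241
z_β = -0.193

Power = Φ(z_β) = Φ(-0.193) ≈ 0.424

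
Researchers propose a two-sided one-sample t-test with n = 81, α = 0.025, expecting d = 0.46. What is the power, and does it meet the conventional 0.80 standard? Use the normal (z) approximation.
Power ≈ 0.97; the study is adequately powered (power ≥ 0.80)

Power calculation (one-sample t-test, normal approximation):
z_β = d · √n - z_{α/2}
z_β = 0.46 · √81 - 2.241
z_β = 0.46 · 9.000 - 2.241
z_β = 1.899

Power = Φ(z_β) = Φ(1.899) ≈ 0.971

Effect size d = 0.46 is small by Cohen's convention (0.2/0.5/0.8).

Threshold: power ≥ 0.80 is conventionally adequate.
Power ≈ 0.97 → the study is adequately powered (power ≥ 0.80).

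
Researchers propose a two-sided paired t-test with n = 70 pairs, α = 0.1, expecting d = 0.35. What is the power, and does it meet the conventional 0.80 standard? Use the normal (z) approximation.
Power ≈ 0.90; the study is adequately powered (power ≥ 0.80)

Power calculation (paired t-test, normal approximation):
z_β = d · √n - z_{α/2}
z_β = 0.35 · √70 - 1.645
z_β = 0.35 · 8.367 - 1.645
z_β = 1.283

Power = Φ(z_β) = Φ(1.283) ≈ 0.900

Effect size d = 0.35 is small by Cohen's convention (0.2/0.5/0.8).

Threshold: power ≥ 0.80 is conventionally adequate.
Power ≈ 0.90 → the study is adequately powered (power ≥ 0.80).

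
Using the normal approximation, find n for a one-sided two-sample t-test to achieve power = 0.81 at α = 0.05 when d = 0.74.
n = 24 per group

Sample size formula (two-sample t-test, normal approximation):
n = 2 · ((z_α + z_β) / d)²

z_α = 1.645 (for α = 0.05, one-sided)
z_β = 0.878 (for power = 0.81)
d = 0.74

n = 2 · ((1.645 + 0.878) / 0.74)²
n = 2 · (3.409)²
n ≈ 23.24
Round up to the next whole number: n = 24 per group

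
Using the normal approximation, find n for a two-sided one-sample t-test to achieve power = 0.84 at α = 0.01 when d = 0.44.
n = 66

Sample size formula (one-sample t-test, normal approximation):
n = ((z_{α/2} + z_β) / d)²

z_{α/2} = 2.576 (for α = 0.01, two-sided)
z_β = 0.994 (for power = 0.84)
d = 0.44

n = ((2.576 + 0.994) / 0.44)²
n = (8.114)²
n ≈ 65.84
Round up to the next whole number: n = 66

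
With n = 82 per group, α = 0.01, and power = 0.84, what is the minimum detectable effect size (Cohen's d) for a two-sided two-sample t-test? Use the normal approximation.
d ≈ 0.56

Minimum detectable effect (two-sample t-test, normal approximation):
d = (z_{α/2} + z_β) / √(n/2)
d = (2.576 + 0.994) / √(82/2)
d = 3.570 / 6.403
d ≈ 0.56

By Cohen's convention (0.2 small / 0.5 medium / 0.8 large): medium effect.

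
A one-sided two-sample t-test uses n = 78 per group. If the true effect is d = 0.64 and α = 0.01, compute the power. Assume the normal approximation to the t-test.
Power ≈ 0.95

Power calculation (two-sample t-test, normal approximation):
z_β = d · √(n/2) - z_α
z_β = 0.64 · √(78/2) - 2.326
z_β = 0.64 · 6.245 - 2.326
z_β = 1.670

Power = Φ(z_β) = Φ(1.670) ≈ 0.953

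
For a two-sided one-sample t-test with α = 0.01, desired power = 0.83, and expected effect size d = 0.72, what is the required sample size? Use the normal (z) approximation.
n = 25

Sample size formula (one-sample t-test, normal approximation):
n = ((z_{α/2} + z_β) / d)²

z_{α/2} = 2.576 (for α = 0.01, two-sided)
z_β = 0.954 (for power = 0.83)
d = 0.72

n = ((2.576 + 0.954) / 0.72)²
n = (4.903)²
n ≈ 24.04
Round up to the next whole number: n = 25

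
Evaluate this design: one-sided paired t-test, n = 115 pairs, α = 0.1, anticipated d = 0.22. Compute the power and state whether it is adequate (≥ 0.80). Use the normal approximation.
Power ≈ 0.86; the study is adequately powered (power ≥ 0.80)

Power calculation (paired t-test, normal approximation):
z_β = d · √n - z_α
z_β = 0.22 · √115 - 1.282
z_β = 0.22 · 10.724 - 1.282
z_β = 1.078

Power = Φ(z_β) = Φ(1.078) ≈ 0.859

Effect size d = 0.22 is small by Cohen's convention (0.2/0.5/0.8).

Threshold: power ≥ 0.80 is conventionally adequate.
Power ≈ 0.86 → the study is adequately powered (power ≥ 0.80).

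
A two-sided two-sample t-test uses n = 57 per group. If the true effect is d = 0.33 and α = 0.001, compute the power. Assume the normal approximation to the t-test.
Power ≈ 0.06

Power calculation (two-sample t-test, normal approximation):
z_β = d · √(n/2) - z_{α/2}
z_β = 0.33 · √(57/2) - 3.291
z_β = 0.33 · 5.339 - 3.291
z_β = -1.529

Power = Φ(z_β) = Φ(-1.529) ≈ 0.063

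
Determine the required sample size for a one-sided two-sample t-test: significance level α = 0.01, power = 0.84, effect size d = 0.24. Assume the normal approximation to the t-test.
n = 383 per group

Sample size formula (two-sample t-test, normal approximation):
n = 2 · ((z_α + z_β) / d)²

z_α = 2.326 (for α = 0.01, one-sided)
z_β = 0.994 (for power = 0.84)
d = 0.24

n = 2 · ((2.326 + 0.994) / 0.24)²
n = 2 · (13.833)²
n ≈ 382.70
Round up to the next whole number: n = 383 per group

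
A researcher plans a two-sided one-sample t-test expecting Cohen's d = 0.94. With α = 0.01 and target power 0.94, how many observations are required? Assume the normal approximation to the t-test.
n = 20

Sample size formula (one-sample t-test, normal approximation):
n = ((z_{α/2} + z_β) / d)²

z_{α/2} = 2.576 (for α = 0.01, two-sided)
z_β = 1.555 (for power = 0.94)
d = 0.94

n = ((2.576 + 1.555) / 0.94)²
n = (4.395)²
n ≈ 19.32
Round up to the next whole number: n = 20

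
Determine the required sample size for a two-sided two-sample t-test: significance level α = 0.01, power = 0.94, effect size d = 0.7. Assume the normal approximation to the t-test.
n = 70 per group

Sample size formula (two-sample t-test, normal approximation):
n = 2 · ((z_{α/2} + z_β) / d)²

z_{α/2} = 2.576 (for α = 0.01, two-sided)
z_β = 1.555 (for power = 0.94)
d = 0.7

n = 2 · ((2.576 + 1.555) / 0.7)²
n = 2 · (5.901)²
n ≈ 69.64
Round up to the next whole number: n = 70 per group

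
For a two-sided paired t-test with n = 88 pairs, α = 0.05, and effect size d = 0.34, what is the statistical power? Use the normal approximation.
Power ≈ 0.89

Power calculation (paired t-test, normal approximation):
z_β = d · √n - z_{α/2}
z_β = 0.34 · √88 - 1.960
z_β = 0.34 · 9.381 - 1.960
z_β = 1.230

Power = Φ(z_β) = Φ(1.230) ≈ 0.891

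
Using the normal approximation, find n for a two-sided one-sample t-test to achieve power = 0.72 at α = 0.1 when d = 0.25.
n = 80

Sample size formula (one-sample t-test, normal approximation):
n = ((z_{α/2} + z_β) / d)²

z_{α/2} = 1.645 (for α = 0.1, two-sided)
z_β = 0.583 (for power = 0.72)
d = 0.25

n = ((1.645 + 0.583) / 0.25)²
n = (8.912)²
n ≈ 79.42
Round up to the next whole number: n = 80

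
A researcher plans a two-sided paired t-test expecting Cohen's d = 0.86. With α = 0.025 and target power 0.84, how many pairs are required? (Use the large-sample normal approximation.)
n = 15 pairs

Sample size formula (paired t-test, normal approximation):
n = ((z_{α/2} + z_β) / d)²

z_{α/2} = 2.241 (for α = 0.025, two-sided)
z_β = 0.994 (for power = 0.84)
d = 0.86

n = ((2.241 + 0.994) / 0.86)²
n = (3.762)²
n ≈ 14.15
Round up to the next whole number: n = 15 pairs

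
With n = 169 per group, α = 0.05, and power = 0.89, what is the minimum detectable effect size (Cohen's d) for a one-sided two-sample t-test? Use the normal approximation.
d ≈ 0.31

Minimum detectable effect (two-sample t-test, normal approximation):
d = (z_α + z_β) / √(n/2)
d = (1.645 + 1.227) / √(169/2)
d = 2.871 / 9.192
d ≈ 0.31

By Cohen's convention (0.2 small / 0.5 medium / 0.8 large): small effect.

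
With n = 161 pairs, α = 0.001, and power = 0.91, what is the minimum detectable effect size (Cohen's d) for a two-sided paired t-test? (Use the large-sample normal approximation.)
d ≈ 0.36

Minimum detectable effect (paired t-test, normal approximation):
d = (z_{α/2} + z_β) / √n
d = (3.291 + 1.341) / √161
d = 4.631 / 12.689
d ≈ 0.36

By Cohen's convention (0.2 small / 0.5 medium / 0.8 large): small effect.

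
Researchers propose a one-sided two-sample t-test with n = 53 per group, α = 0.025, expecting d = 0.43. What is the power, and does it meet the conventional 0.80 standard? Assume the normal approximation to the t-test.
Power ≈ 0.60; the study is underpowered (power < 0.80)

Power calculation (two-sample t-test, normal approximation):
z_β = d · √(n/2) - z_α
z_β = 0.43 · √(53/2) - 1.960
z_β = 0.43 · 5.148 - 1.960
z_β = 0.254

Power = Φ(z_β) = Φ(0.254) ≈ 0.600

Effect size d = 0.43 is small by Cohen's convention (0.2/0.5/0.8).

Threshold: power ≥ 0.80 is conventionally adequate.
Power ≈ 0.60 → the study is underpowered (power < 0.80).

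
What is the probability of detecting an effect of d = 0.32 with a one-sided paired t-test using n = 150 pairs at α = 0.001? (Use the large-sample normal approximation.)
Power ≈ 0.80

Power calculation (paired t-test, normal approximation):
z_β = d · √n - z_α
z_β = 0.32 · √150 - 3.090
z_β = 0.32 · 12.247 - 3.090
z_β = 0.829

Power = Φ(z_β) = Φ(0.829) ≈ 0.796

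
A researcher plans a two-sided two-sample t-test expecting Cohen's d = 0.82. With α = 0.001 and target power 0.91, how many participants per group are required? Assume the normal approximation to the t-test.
n = 64 per group

Sample size formula (two-sample t-test, normal approximation):
n = 2 · ((z_{α/2} + z_β) / d)²

z_{α/2} = 3.291 (for α = 0.001, two-sided)
z_β = 1.341 (for power = 0.91)
d = 0.82

n = 2 · ((3.291 + 1.341) / 0.82)²
n = 2 · (5.649)²
n ≈ 63.82
Round up to the next whole number: n = 64 per group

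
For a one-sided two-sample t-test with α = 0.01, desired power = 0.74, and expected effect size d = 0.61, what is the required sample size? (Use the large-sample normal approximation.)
n = 48 per group

Sample size formula (two-sample t-test, normal approximation):
n = 2 · ((z_α + z_β) / d)²

z_α = 2.326 (for α = 0.01, one-sided)
z_β = 0.643 (for power = 0.74)
d = 0.61

n = 2 · ((2.326 + 0.643) / 0.61)²
n = 2 · (4.867)²
n ≈ 47.38
Round up to the next whole number: n = 48 per group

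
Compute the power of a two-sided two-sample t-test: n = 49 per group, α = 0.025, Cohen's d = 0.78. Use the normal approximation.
Power ≈ 0.95

Power calculation (two-sample t-test, normal approximation):
z_β = d · √(n/2) - z_{α/2}
z_β = 0.78 · √(49/2) - 2.241
z_β = 0.78 · 4.950 - 2.241
z_β = 1.619

Power = Φ(z_β) = Φ(1.619) ≈ 0.947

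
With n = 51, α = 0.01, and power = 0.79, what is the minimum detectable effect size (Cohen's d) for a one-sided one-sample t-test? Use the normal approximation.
d ≈ 0.44

Minimum detectable effect (one-sample t-test, normal approximation):
d = (z_α + z_β) / √n
d = (2.326 + 0.806) / √51
d = 3.133 / 7.141
d ≈ 0.44

By Cohen's convention (0.2 small / 0.5 medium / 0.8 large): small effect.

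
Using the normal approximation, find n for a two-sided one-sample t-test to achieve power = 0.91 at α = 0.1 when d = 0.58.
n = 27

Sample size formula (one-sample t-test, normal approximation):
n = ((z_{α/2} + z_β) / d)²

z_{α/2} = 1.645 (for α = 0.1, two-sided)
z_β = 1.341 (for power = 0.91)
d = 0.58

n = ((1.645 + 1.341) / 0.58)²
n = (5.148)²
n ≈ 26.50
Round up to the next whole number: n = 27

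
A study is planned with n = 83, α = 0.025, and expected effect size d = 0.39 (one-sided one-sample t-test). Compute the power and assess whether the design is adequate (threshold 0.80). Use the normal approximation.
Power ≈ 0.94; the study is adequately powered (power ≥ 0.80)

Power calculation (one-sample t-test, normal approximation):
z_β = d · √n - z_α
z_β = 0.39 · √83 - 1.960
z_β = 0.39 · 9.110 - 1.960
z_β = 1.593

Power = Φ(z_β) = Φ(1.593) ≈ 0.944

Effect size d = 0.39 is small by Cohen's convention (0.2/0.5/0.8).

Threshold: power ≥ 0.80 is conventionally adequate.
Power ≈ 0.94 → the study is adequately powered (power ≥ 0.80).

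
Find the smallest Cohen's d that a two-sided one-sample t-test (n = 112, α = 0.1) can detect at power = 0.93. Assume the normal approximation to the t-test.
d ≈ 0.29

Minimum detectable effect (one-sample t-test, normal approximation):
d = (z_{α/2} + z_β) / √n
d = (1.645 + 1.476) / √112
d = 3.121 / 10.583
d ≈ 0.29

By Cohen's convention (0.2 small / 0.5 medium / 0.8 large): small effect.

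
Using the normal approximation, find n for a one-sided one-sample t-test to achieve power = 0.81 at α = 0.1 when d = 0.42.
n = 27

Sample size formula (one-sample t-test, normal approximation):
n = ((z_α + z_β) / d)²

z_α = 1.282 (for α = 0.1, one-sided)
z_β = 0.878 (for power = 0.81)
d = 0.42

n = ((1.282 + 0.878) / 0.42)²
n = (5.143)²
n ≈ 26.45
Round up to the next whole number: n = 27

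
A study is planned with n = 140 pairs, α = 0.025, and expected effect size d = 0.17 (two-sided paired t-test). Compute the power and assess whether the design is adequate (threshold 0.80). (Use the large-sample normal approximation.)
Power ≈ 0.41; the study is underpowered (power < 0.80)

Power calculation (paired t-test, normal approximation):
z_β = d · √n - z_{α/2}
z_β = 0.17 · √140 - 2.241
z_β = 0.17 · 11.832 - 2.241
z_β = -0.230

Power = Φ(z_β) = Φ(-0.230) ≈ 0.409

Effect size d = 0.17 is very small by Cohen's convention (0.2/0.5/0.8).

Threshold: power ≥ 0.80 is conventionally adequate.
Power ≈ 0.41 → the study is underpowered (power < 0.80).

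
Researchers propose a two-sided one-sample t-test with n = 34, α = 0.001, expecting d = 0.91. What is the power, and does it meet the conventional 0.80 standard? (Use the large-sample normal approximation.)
Power ≈ 0.98; the study is adequately powered (power ≥ 0.80)

Power calculation (one-sample t-test, normal approximation):
z_β = d · √n - z_{α/2}
z_β = 0.91 · √34 - 3.291
z_β = 0.91 · 5.831 - 3.291
z_β = 2.016

Power = Φ(z_β) = Φ(2.016) ≈ 0.978

Effect size d = 0.91 is large by Cohen's convention (0.2/0.5/0.8).

Threshold: power ≥ 0.80 is conventionally adequate.
Power ≈ 0.98 → the study is adequately powered (power ≥ 0.80).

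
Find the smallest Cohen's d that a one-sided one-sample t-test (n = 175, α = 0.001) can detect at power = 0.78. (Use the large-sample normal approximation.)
d ≈ 0.29

Minimum detectable effect (one-sample t-test, normal approximation):
d = (z_α + z_β) / √n
d = (3.090 + 0.772) / √175
d = 3.862 / 13.229
d ≈ 0.29

By Cohen's convention (0.2 small / 0.5 medium / 0.8 large): small effect.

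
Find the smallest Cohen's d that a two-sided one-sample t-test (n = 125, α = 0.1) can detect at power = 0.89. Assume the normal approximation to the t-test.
d ≈ 0.26

Minimum detectable effect (one-sample t-test, normal approximation):
d = (z_{α/2} + z_β) / √n
d = (1.645 + 1.227) / √125
d = 2.871 / 11.180
d ≈ 0.26

By Cohen's convention (0.2 small / 0.5 medium / 0.8 large): small effect.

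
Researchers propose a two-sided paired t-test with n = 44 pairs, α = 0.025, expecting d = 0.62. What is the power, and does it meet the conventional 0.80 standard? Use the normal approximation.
Power ≈ 0.97; the study is adequately powered (power ≥ 0.80)

Power calculation (paired t-test, normal approximation):
z_β = d · √n - z_{α/2}
z_β = 0.62 · √44 - 2.241
z_β = 0.62 · 6.633 - 2.241
z_β = 1.871

Power = Φ(z_β) = Φ(1.871) ≈ 0.969

Effect size d = 0.62 is medium by Cohen's convention (0.2/0.5/0.8).

Threshold: power ≥ 0.80 is conventionally adequate.
Power ≈ 0.97 → the study is adequately powered (power ≥ 0.80).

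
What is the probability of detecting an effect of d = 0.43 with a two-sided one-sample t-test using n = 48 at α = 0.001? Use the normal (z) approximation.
Power ≈ 0.38

Power calculation (one-sample t-test, normal approximation):
z_β = d · √n - z_{α/2}
z_β = 0.43 · √48 - 3.291
z_β = 0.43 · 6.928 - 3.291
z_β = -0.311

Power = Φ(z_β) = Φ(-0.311) ≈ 0.378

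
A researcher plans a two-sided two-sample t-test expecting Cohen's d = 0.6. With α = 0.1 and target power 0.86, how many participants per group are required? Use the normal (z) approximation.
n = 42 per group

Sample size formula (two-sample t-test, normal approximation):
n = 2 · ((z_{α/2} + z_β) / d)²

z_{α/2} = 1.645 (for α = 0.1, two-sided)
z_β = 1.080 (for power = 0.86)
d = 0.6

n = 2 · ((1.645 + 1.080) / 0.6)²
n = 2 · (4.542)²
n ≈ 41.26
Round up to the next whole number: n = 42 per group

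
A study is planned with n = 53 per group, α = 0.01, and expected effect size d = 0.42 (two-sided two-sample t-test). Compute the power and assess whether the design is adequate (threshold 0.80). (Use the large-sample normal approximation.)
Power ≈ 0.34; the study is underpowered (power < 0.80)

Power calculation (two-sample t-test, normal approximation):
z_β = d · √(n/2) - z_{α/2}
z_β = 0.42 · √(53/2) - 2.576
z_β = 0.42 · 5.148 - 2.576
z_β = -0.414

Power = Φ(z_β) = Φ(-0.414) ≈ 0.340

Effect size d = 0.42 is small by Cohen's convention (0.2/0.5/0.8).

Threshold: power ≥ 0.80 is conventionally adequate.
Power ≈ 0.34 → the study is underpowered (power < 0.80).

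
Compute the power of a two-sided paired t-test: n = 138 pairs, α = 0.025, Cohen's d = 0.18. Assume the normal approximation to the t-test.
Power ≈ 0.45

Power calculation (paired t-test, normal approximation):
z_β = d · √n - z_{α/2}
z_β = 0.18 · √138 - 2.241
z_β = 0.18 · 11.747 - 2.241
z_β = -0.127

Power = Φ(z_β) = Φ(-0.127) ≈ 0.450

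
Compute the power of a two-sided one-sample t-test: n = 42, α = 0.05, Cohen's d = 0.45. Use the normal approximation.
Power ≈ 0.83

Power calculation (one-sample t-test, normal approximation):
z_β = d · √n - z_{α/2}
z_β = 0.45 · √42 - 1.960
z_β = 0.45 · 6.481 - 1.960
z_β = 0.956

Power = Φ(z_β) = Φ(0.956) ≈ 0.831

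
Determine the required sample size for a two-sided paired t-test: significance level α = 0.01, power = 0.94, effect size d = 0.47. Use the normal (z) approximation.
n = 78 pairs

Sample size formula (paired t-test, normal approximation):
n = ((z_{α/2} + z_β) / d)²

z_{α/2} = 2.576 (for α = 0.01, two-sided)
z_β = 1.555 (for power = 0.94)
d = 0.47

n = ((2.576 + 1.555) / 0.47)²
n = (8.789)²
n ≈ 77.25
Round up to the next whole number: n = 78 pairs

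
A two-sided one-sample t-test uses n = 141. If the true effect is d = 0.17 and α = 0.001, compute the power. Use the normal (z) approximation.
Power ≈ 0.10

Power calculation (one-sample t-test, normal approximation):
z_β = d · √n - z_{α/2}
z_β = 0.17 · √141 - 3.291
z_β = 0.17 · 11.874 - 3.291
z_β = -1.272

Power = Φ(z_β) = Φ(-1.272) ≈ 0.102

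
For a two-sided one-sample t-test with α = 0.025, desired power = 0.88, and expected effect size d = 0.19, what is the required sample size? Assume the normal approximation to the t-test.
n = 324

Sample size formula (one-sample t-test, normal approximation):
n = ((z_{α/2} + z_β) / d)²

z_{α/2} = 2.241 (for α = 0.025, two-sided)
z_β = 1.175 (for power = 0.88)
d = 0.19

n = ((2.241 + 1.175) / 0.19)²
n = (17.979)²
n ≈ 323.24
Round up to the next whole number: n = 324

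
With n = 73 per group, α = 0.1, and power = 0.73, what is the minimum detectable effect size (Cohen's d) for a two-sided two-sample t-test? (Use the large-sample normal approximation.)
d ≈ 0.37

Minimum detectable effect (two-sample t-test, normal approximation):
d = (z_{α/2} + z_β) / √(n/2)
d = (1.645 + 0.613) / √(73/2)
d = 2.258 / 6.042
d ≈ 0.37

By Cohen's convention (0.2 small / 0.5 medium / 0.8 large): small effect.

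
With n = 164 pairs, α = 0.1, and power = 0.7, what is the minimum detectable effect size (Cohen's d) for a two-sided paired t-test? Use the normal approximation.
d ≈ 0.17

Minimum detectable effect (paired t-test, normal approximation):
d = (z_{α/2} + z_β) / √n
d = (1.645 + 0.524) / √164
d = 2.169 / 12.806
d ≈ 0.17

By Cohen's convention (0.2 small / 0.5 medium / 0.8 large): very small effect.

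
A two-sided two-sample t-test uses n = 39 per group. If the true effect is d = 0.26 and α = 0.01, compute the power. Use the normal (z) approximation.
Power ≈ 0.08

Power calculation (two-sample t-test, normal approximation):
z_β = d · √(n/2) - z_{α/2}
z_β = 0.26 · √(39/2) - 2.576
z_β = 0.26 · 4.416 - 2.576
z_β = -1.428

Power = Φ(z_β) = Φ(-1.428) ≈ 0.077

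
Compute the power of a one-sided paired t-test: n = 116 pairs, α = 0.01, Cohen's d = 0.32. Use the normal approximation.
Power ≈ 0.87

Power calculation (paired t-test, normal approximation):
z_β = d · √n - z_α
z_β = 0.32 · √116 - 2.326
z_β = 0.32 · 10.770 - 2.326
z_β = 1.120

Power = Φ(z_β) = Φ(1.120) ≈ 0.869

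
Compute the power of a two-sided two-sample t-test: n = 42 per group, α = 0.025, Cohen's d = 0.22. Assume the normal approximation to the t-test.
Power ≈ 0.11

Power calculation (two-sample t-test, normal approximation):
z_β = d · √(n/2) - z_{α/2}
z_β = 0.22 · √(42/2) - 2.241
z_β = 0.22 · 4.583 - 2.241
z_β = -1.233

Power = Φ(z_β) = Φ(-1.233) ≈ 0.109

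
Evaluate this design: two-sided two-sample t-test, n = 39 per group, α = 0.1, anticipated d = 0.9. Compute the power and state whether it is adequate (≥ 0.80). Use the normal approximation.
Power ≈ 0.99; the study is adequately powered (power ≥ 0.80)

Power calculation (two-sample t-test, normal approximation):
z_β = d · √(n/2) - z_{α/2}
z_β = 0.9 · √(39/2) - 1.645
z_β = 0.9 · 4.416 - 1.645
z_β = 2.329

Power = Φ(z_β) = Φ(2.329) ≈ 0.990

Effect size d = 0.9 is large by Cohen's convention (0.2/0.5/0.8).

Threshold: power ≥ 0.80 is conventionally adequate.
Power ≈ 0.99 → the study is adequately powered (power ≥ 0.80).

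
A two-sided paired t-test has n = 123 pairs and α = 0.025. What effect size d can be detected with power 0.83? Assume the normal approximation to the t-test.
d ≈ 0.29

Minimum detectable effect (paired t-test, normal approximation):
d = (z_{α/2} + z_β) / √n
d = (2.241 + 0.954) / √123
d = 3.196 / 11.091
d ≈ 0.29

By Cohen's convention (0.2 small / 0.5 medium / 0.8 large): small effect.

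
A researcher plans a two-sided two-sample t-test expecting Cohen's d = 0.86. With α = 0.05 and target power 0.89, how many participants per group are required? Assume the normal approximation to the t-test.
n = 28 per group

Sample size formula (two-sample t-test, normal approximation):
n = 2 · ((z_{α/2} + z_β) / d)²

z_{α/2} = 1.960 (for α = 0.05, two-sided)
z_β = 1.227 (for power = 0.89)
d = 0.86

n = 2 · ((1.960 + 1.227) / 0.86)²
n = 2 · (3.706)²
n ≈ 27.47
Round up to the next whole number: n = 28 per group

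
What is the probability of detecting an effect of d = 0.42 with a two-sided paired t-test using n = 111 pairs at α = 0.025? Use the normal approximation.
Power ≈ 0.99

Power calculation (paired t-test, normal approximation):
z_β = d · √n - z_{α/2}
z_β = 0.42 · √111 - 2.241
z_β = 0.42 · 10.536 - 2.241
z_β = 2.184

Power = Φ(z_β) = Φ(2.184) ≈ 0.986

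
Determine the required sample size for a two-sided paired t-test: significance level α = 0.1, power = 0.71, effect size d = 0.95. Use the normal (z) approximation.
n = 6 pairs

Sample size formula (paired t-test, normal approximation):
n = ((z_{α/2} + z_β) / d)²

z_{α/2} = 1.645 (for α = 0.1, two-sided)
z_β = 0.553 (for power = 0.71)
d = 0.95

n = ((1.645 + 0.553) / 0.95)²
n = (2.314)²
n ≈ 5.35
Round up to the next whole number: n = 6 pairs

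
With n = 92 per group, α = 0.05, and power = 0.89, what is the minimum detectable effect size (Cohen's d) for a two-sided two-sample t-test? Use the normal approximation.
d ≈ 0.47

Minimum detectable effect (two-sample t-test, normal approximation):
d = (z_{α/2} + z_β) / √(n/2)
d = (1.960 + 1.227) / √(92/2)
d = 3.186 / 6.782
d ≈ 0.47

By Cohen's convention (0.2 small / 0.5 medium / 0.8 large): small effect.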